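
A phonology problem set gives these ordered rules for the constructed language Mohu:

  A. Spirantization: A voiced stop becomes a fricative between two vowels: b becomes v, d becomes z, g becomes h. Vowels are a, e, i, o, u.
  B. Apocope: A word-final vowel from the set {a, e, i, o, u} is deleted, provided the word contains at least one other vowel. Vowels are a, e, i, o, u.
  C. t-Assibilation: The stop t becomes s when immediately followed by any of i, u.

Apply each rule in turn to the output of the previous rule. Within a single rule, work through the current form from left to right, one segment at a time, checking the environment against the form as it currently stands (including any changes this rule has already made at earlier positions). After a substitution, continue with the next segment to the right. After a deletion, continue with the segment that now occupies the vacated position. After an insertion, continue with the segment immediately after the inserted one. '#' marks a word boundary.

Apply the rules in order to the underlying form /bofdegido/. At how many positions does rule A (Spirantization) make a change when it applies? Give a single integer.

2

A Spirantization: [bofdegido] → [bofdehizo]
B Apocope: [bofdehizo] → [bofdehiz]
C t-Assibilation: no change — [bofdehiz]
Rule A changed 2 position(s).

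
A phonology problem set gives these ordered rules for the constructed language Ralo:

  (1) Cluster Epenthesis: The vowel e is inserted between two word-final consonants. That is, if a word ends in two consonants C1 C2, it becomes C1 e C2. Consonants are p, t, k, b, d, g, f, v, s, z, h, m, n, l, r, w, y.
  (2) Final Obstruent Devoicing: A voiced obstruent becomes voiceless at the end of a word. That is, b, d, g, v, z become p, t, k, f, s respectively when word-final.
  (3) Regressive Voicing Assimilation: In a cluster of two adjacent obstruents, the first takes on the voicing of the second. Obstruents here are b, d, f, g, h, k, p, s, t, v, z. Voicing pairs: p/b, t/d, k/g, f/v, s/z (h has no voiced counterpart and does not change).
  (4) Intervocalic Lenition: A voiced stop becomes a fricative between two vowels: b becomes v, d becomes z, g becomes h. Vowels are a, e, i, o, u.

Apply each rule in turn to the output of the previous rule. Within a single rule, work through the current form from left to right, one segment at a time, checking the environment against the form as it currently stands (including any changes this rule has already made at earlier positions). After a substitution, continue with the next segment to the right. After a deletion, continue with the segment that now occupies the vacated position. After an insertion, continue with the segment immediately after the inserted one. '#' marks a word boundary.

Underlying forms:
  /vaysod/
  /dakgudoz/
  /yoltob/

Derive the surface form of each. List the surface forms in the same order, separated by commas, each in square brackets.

[vaysot], [dagguzos], [yoltop]

/vaysod/:
  (1) Cluster Epenthesis: no change — [vaysod]
  (2) Final Obstruent Devoicing: [vaysod] → [vaysot]
  (3) Regressive Voicing Assimilation: no change — [vaysot]
  (4) Intervocalic Lenition: no change — [vaysot]
/dakgudoz/:
  (1) Cluster Epenthesis: no change — [dakgudoz]
  (2) Final Obstruent Devoicing: [dakgudoz] → [dakgudos]
  (3) Regressive Voicing Assimilation: [dakgudos] → [daggudos]
  (4) Intervocalic Lenition: [daggudos] → [dagguzos]
/yoltob/:
  (1) Cluster Epenthesis: no change — [yoltob]
  (2) Final Obstruent Devoicing: [yoltob] → [yoltop]
  (3) Regressive Voicing Assimilation: no change — [yoltop]
  (4) Intervocalic Lenition: no change — [yoltop]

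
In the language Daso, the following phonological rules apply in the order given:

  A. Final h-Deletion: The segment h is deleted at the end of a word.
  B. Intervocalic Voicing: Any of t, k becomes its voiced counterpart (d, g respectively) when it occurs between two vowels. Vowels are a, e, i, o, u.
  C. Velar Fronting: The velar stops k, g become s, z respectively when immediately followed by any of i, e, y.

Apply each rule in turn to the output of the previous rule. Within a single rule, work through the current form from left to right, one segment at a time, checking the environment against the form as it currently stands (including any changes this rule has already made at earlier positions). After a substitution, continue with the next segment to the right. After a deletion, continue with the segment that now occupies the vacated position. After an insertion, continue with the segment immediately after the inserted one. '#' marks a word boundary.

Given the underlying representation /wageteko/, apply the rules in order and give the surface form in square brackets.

[wazedego]

A Final h-Deletion: no change — [wageteko]
B Intervocalic Voicing: [wageteko] → [wagedego]
C Velar Fronting: [wagedego] → [wazedego]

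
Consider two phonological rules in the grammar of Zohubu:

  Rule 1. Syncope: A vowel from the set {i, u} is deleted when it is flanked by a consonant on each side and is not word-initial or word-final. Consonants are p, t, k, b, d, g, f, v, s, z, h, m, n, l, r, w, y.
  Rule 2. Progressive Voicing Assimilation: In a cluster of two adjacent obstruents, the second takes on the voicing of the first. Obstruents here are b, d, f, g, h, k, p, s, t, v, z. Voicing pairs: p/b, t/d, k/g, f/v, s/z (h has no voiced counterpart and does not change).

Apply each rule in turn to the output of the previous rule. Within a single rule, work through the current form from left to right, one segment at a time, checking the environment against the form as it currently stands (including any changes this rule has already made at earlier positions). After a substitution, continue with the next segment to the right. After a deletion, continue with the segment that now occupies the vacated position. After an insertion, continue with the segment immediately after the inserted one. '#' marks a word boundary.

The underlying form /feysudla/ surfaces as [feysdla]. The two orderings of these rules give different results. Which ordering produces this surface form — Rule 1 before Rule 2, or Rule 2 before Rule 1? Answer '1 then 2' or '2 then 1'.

Order 1 then 2:
  1 Syncope: [feysudla] → [feysdla]
  2 Progressive Voicing Assimilation: [feysdla] → [feystla]
  result: [feystla]
Order 2 then 1:
  2 Progressive Voicing Assimilation: no change — [feysudla]
  1 Syncope: [feysudla] → [feysdla]
  result: [feysdla]

2 then 1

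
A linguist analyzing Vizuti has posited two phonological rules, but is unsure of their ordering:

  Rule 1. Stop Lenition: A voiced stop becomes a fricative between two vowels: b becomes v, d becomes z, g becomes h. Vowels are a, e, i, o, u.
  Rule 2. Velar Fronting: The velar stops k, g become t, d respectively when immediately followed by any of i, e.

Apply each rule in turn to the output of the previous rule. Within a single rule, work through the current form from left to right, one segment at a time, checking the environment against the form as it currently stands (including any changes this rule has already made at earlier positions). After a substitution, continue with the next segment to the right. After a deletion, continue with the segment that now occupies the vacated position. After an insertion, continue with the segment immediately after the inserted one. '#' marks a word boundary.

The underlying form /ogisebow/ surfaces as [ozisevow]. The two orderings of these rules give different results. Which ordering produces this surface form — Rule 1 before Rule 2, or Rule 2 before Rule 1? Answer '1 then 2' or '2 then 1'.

Order 1 then 2:
  1 Stop Lenition: [ogisebow] → [ohisevow]
  2 Velar Fronting: no change — [ohisevow]
  result: [ohisevow]
Order 2 then 1:
  2 Velar Fronting: [ogisebow] → [odisebow]
  1 Stop Lenition: [odisebow] → [ozisevow]
  result: [ozisevow]

2 then 1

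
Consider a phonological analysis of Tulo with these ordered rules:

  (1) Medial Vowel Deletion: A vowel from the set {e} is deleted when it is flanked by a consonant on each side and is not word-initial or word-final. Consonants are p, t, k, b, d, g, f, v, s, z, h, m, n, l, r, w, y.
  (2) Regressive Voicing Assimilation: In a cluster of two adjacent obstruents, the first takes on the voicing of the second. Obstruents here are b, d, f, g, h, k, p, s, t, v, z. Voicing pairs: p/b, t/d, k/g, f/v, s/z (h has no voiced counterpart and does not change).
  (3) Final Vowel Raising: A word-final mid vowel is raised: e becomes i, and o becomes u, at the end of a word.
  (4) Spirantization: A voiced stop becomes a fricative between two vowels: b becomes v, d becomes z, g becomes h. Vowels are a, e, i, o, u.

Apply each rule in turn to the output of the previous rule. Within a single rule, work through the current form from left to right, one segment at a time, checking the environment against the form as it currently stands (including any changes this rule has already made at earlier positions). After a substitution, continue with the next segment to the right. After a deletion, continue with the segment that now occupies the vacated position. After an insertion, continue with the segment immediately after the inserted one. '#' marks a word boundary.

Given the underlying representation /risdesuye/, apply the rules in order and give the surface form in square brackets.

[riztsuyi]

(1) Medial Vowel Deletion: [risdesuye] → [risdsuye]
(2) Regressive Voicing Assimilation: [risdsuye] → [riztsuye]
(3) Final Vowel Raising: [riztsuye] → [riztsuyi]
(4) Spirantization: no change — [riztsuyi]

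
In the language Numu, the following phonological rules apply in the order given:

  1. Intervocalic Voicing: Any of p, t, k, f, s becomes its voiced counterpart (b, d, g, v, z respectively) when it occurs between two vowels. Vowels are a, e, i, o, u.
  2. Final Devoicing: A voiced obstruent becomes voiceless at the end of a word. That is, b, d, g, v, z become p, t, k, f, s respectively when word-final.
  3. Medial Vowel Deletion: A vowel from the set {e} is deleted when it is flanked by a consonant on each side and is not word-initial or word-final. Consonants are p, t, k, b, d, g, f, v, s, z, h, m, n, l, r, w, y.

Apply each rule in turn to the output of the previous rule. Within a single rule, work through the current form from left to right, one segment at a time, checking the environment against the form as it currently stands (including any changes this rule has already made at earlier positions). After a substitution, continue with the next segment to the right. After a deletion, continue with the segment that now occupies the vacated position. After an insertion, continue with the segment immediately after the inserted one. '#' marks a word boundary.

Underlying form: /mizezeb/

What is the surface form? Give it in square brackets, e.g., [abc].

[mizzp]

1 Intervocalic Voicing: no change — [mizezeb]
2 Final Devoicing: [mizezeb] → [mizezep]
3 Medial Vowel Deletion: [mizezep] → [mizzp]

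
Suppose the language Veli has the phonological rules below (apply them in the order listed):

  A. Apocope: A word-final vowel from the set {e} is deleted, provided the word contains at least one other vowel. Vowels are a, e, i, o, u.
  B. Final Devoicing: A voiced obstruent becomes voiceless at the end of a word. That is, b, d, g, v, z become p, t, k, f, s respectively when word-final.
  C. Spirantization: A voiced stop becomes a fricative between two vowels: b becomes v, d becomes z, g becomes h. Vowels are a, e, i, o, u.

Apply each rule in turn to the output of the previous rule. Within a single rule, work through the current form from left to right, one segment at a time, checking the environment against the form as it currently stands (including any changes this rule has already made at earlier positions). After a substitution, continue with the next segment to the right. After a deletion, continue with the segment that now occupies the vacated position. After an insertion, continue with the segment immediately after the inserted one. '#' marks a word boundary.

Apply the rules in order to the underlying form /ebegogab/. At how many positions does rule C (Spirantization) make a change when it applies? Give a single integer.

3

A Apocope: no change — [ebegogab]
B Final Devoicing: [ebegogab] → [ebegogap]
C Spirantization: [ebegogap] → [evehohap]
Rule C changed 3 position(s).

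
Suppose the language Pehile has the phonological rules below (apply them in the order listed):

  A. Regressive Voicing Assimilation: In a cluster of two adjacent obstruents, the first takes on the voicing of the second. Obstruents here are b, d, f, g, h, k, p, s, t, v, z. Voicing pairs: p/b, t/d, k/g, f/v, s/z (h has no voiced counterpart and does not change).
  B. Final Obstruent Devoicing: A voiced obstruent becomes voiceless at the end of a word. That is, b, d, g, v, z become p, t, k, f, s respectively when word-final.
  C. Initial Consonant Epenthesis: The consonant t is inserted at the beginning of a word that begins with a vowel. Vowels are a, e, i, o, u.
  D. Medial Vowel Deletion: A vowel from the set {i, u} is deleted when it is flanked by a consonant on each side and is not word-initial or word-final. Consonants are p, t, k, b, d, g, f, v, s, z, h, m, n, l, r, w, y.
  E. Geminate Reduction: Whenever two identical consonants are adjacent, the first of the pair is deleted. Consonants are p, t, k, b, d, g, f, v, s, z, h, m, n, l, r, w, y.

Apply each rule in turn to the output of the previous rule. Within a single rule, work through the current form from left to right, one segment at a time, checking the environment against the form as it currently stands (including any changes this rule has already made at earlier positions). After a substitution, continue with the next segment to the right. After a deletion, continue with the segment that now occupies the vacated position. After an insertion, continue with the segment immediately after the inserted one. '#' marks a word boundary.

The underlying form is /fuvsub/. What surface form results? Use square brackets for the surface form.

A Regressive Voicing Assimilation: [fuvsub] → [fufsub]
B Final Obstruent Devoicing: [fufsub] → [fufsup]
C Initial Consonant Epenthesis: no change — [fufsup]
D Medial Vowel Deletion: [fufsup] → [ffsp]
E Geminate Reduction: [ffsp] → [fsp]

[fsp]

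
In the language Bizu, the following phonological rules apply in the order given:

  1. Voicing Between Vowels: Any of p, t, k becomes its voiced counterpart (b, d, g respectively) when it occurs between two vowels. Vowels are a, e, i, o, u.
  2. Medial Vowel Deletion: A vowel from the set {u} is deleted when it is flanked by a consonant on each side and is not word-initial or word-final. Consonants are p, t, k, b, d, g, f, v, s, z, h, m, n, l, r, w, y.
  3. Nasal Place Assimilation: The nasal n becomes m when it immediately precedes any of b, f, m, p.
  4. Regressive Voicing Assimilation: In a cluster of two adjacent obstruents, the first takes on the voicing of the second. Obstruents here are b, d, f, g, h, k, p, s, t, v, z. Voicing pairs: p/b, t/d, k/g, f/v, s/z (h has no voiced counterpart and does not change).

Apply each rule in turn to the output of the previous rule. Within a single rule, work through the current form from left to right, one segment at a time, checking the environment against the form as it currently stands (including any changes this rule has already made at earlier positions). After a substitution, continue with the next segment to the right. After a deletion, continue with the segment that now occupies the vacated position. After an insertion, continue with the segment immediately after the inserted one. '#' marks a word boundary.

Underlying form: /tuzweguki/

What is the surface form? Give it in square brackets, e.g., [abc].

[dzweggi]

1 Voicing Between Vowels: [tuzweguki] → [tuzwegugi]
2 Medial Vowel Deletion: [tuzwegugi] → [tzweggi]
3 Nasal Place Assimilation: no change — [tzweggi]
4 Regressive Voicing Assimilation: [tzweggi] → [dzweggi]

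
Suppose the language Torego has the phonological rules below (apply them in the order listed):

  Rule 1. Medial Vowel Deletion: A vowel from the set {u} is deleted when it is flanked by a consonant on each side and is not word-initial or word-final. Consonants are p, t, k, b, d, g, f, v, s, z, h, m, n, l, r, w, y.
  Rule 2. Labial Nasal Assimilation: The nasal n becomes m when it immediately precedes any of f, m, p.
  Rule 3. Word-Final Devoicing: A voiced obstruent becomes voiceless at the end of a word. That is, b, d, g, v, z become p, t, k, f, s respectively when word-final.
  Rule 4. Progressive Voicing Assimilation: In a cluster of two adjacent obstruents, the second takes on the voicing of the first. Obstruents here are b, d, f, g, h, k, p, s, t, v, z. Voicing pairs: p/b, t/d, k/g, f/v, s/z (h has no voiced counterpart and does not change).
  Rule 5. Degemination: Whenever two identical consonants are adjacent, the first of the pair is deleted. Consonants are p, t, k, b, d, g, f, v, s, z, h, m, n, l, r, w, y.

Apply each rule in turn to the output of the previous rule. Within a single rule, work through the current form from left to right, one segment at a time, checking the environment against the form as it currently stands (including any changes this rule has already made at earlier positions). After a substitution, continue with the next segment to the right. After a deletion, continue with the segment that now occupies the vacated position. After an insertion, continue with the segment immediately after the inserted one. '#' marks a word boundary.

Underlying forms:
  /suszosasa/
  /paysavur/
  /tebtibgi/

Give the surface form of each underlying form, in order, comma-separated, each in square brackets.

[sosasa], [paysavr], [tebdibgi]

/suszosasa/:
  Rule 1 Medial Vowel Deletion: [suszosasa] → [sszosasa]
  Rule 2 Labial Nasal Assimilation: no change — [sszosasa]
  Rule 3 Word-Final Devoicing: no change — [sszosasa]
  Rule 4 Progressive Voicing Assimilation: [sszosasa] → [sssosasa]
  Rule 5 Degemination: [sssosasa] → [sosasa]
/paysavur/:
  Rule 1 Medial Vowel Deletion: [paysavur] → [paysavr]
  Rule 2 Labial Nasal Assimilation: no change — [paysavr]
  Rule 3 Word-Final Devoicing: no change — [paysavr]
  Rule 4 Progressive Voicing Assimilation: no change — [paysavr]
  Rule 5 Degemination: no change — [paysavr]
/tebtibgi/:
  Rule 1 Medial Vowel Deletion: no change — [tebtibgi]
  Rule 2 Labial Nasal Assimilation: no change — [tebtibgi]
  Rule 3 Word-Final Devoicing: no change — [tebtibgi]
  Rule 4 Progressive Voicing Assimilation: [tebtibgi] → [tebdibgi]
  Rule 5 Degemination: no change — [tebdibgi]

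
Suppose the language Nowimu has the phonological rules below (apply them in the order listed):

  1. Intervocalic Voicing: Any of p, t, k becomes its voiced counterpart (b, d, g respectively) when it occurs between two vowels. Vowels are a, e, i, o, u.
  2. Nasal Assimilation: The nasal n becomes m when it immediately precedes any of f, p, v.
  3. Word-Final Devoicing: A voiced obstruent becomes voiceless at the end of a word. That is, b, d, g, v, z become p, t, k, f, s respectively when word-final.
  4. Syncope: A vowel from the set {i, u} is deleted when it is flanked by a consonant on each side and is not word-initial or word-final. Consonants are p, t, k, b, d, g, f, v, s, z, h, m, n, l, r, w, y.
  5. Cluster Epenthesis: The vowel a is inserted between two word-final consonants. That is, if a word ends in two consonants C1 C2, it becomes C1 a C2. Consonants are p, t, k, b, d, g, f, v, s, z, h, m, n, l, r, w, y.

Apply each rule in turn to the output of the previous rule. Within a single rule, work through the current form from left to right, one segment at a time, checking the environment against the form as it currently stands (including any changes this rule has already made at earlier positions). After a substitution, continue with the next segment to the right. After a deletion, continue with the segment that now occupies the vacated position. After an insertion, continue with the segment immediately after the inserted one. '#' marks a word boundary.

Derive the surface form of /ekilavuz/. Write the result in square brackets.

[eglavas]

1 Intervocalic Voicing: [ekilavuz] → [egilavuz]
2 Nasal Assimilation: no change — [egilavuz]
3 Word-Final Devoicing: [egilavuz] → [egilavus]
4 Syncope: [egilavus] → [eglavs]
5 Cluster Epenthesis: [eglavs] → [eglavas]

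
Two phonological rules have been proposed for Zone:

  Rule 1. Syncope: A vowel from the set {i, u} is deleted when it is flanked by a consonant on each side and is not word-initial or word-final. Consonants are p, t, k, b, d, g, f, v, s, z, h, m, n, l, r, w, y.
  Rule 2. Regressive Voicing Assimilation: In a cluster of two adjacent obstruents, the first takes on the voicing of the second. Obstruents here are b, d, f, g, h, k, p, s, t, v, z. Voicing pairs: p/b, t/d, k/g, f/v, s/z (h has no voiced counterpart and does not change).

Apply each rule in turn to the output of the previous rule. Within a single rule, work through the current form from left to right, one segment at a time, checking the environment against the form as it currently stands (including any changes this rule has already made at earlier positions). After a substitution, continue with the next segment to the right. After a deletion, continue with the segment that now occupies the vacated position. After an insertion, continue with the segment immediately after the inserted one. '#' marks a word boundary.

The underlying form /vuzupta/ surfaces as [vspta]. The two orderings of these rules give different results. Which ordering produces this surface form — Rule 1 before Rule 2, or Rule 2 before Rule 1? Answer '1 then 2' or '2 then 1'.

1 then 2

Order 1 then 2:
  1 Syncope: [vuzupta] → [vzpta]
  2 Regressive Voicing Assimilation: [vzpta] → [vspta]
  result: [vspta]
Order 2 then 1:
  2 Regressive Voicing Assimilation: no change — [vuzupta]
  1 Syncope: [vuzupta] → [vzpta]
  result: [vzpta]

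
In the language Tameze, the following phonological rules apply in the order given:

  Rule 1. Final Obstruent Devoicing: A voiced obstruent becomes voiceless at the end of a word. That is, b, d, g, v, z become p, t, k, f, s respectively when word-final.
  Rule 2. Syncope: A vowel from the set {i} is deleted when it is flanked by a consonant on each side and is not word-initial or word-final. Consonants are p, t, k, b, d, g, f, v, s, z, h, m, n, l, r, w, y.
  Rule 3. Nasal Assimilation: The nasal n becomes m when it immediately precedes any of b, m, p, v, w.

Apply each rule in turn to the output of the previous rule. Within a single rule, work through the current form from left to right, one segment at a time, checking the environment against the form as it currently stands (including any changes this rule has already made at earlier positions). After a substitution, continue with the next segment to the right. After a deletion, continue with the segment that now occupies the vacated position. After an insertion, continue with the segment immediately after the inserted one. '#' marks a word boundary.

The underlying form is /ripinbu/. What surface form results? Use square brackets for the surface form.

[rpmbu]

Rule 1 Final Obstruent Devoicing: no change — [ripinbu]
Rule 2 Syncope: [ripinbu] → [rpnbu]
Rule 3 Nasal Assimilation: [rpnbu] → [rpmbu]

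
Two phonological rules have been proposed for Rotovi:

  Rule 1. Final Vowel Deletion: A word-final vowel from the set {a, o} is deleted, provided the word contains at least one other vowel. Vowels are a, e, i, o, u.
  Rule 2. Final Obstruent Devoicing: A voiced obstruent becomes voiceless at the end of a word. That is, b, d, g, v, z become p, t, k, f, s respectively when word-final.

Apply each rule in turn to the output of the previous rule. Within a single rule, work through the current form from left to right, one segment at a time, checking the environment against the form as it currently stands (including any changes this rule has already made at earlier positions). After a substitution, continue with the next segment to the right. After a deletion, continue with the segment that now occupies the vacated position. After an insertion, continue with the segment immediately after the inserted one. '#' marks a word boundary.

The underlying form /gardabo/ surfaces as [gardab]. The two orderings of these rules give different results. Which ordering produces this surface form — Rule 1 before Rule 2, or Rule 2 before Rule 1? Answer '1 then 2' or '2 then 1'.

Order 1 then 2:
  1 Final Vowel Deletion: [gardabo] → [gardab]
  2 Final Obstruent Devoicing: [gardab] → [gardap]
  result: [gardap]
Order 2 then 1:
  2 Final Obstruent Devoicing: no change — [gardabo]
  1 Final Vowel Deletion: [gardabo] → [gardab]
  result: [gardab]

2 then 1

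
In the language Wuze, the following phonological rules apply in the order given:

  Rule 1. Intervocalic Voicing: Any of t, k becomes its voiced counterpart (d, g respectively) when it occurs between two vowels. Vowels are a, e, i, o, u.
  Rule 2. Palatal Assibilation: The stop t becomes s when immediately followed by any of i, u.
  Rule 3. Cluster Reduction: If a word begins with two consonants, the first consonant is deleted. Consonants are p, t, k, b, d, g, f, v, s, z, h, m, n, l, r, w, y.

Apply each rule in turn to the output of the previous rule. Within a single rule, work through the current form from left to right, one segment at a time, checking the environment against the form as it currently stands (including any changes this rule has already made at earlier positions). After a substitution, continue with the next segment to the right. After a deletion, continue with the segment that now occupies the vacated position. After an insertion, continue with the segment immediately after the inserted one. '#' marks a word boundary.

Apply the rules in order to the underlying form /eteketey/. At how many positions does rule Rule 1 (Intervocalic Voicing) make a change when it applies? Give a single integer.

3

Rule 1 Intervocalic Voicing: [eteketey] → [edegedey]
Rule 2 Palatal Assibilation: no change — [edegedey]
Rule 3 Cluster Reduction: no change — [edegedey]
Rule Rule 1 changed 3 position(s).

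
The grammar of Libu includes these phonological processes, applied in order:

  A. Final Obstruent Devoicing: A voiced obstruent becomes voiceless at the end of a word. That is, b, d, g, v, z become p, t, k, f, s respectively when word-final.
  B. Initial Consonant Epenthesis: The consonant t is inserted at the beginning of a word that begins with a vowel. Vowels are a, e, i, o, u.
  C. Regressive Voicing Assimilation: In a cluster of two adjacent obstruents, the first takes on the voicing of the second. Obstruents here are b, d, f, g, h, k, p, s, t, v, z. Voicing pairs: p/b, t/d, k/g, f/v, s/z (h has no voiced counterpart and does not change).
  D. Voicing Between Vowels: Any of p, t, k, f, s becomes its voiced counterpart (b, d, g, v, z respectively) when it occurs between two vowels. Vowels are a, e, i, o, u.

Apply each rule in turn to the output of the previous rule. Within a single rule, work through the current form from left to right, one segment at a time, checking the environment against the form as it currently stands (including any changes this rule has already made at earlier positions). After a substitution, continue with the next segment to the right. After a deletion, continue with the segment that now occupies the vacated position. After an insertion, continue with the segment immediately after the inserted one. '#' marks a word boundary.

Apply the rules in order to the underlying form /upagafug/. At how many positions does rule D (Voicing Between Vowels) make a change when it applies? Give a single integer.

A Final Obstruent Devoicing: [upagafug] → [upagafuk]
B Initial Consonant Epenthesis: [upagafuk] → [tupagafuk]
C Regressive Voicing Assimilation: no change — [tupagafuk]
D Voicing Between Vowels: [tupagafuk] → [tubagavuk]
Rule D changed 2 position(s).

2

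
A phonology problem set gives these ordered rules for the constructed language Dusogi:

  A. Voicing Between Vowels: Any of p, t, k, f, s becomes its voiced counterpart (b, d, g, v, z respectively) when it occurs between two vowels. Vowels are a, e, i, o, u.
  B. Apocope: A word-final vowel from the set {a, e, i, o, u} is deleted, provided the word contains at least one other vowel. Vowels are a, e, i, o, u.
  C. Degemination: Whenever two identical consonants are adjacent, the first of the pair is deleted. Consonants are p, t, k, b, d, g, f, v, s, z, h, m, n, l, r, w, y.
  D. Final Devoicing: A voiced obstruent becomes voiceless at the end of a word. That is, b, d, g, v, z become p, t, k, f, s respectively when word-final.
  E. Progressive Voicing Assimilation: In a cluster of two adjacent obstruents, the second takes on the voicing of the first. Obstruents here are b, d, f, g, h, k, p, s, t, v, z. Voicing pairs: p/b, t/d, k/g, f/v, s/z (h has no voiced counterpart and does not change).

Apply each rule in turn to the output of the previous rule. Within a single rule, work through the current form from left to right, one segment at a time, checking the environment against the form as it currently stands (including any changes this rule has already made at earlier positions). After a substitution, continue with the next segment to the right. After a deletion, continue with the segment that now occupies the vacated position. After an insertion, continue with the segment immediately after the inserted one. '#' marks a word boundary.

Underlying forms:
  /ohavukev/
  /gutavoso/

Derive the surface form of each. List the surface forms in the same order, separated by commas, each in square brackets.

/ohavukev/:
  A Voicing Between Vowels: [ohavukev] → [ohavugev]
  B Apocope: no change — [ohavugev]
  C Degemination: no change — [ohavugev]
  D Final Devoicing: [ohavugev] → [ohavugef]
  E Progressive Voicing Assimilation: no change — [ohavugef]
/gutavoso/:
  A Voicing Between Vowels: [gutavoso] → [gudavozo]
  B Apocope: [gudavozo] → [gudavoz]
  C Degemination: no change — [gudavoz]
  D Final Devoicing: [gudavoz] → [gudavos]
  E Progressive Voicing Assimilation: no change — [gudavos]

[ohavugef], [gudavos]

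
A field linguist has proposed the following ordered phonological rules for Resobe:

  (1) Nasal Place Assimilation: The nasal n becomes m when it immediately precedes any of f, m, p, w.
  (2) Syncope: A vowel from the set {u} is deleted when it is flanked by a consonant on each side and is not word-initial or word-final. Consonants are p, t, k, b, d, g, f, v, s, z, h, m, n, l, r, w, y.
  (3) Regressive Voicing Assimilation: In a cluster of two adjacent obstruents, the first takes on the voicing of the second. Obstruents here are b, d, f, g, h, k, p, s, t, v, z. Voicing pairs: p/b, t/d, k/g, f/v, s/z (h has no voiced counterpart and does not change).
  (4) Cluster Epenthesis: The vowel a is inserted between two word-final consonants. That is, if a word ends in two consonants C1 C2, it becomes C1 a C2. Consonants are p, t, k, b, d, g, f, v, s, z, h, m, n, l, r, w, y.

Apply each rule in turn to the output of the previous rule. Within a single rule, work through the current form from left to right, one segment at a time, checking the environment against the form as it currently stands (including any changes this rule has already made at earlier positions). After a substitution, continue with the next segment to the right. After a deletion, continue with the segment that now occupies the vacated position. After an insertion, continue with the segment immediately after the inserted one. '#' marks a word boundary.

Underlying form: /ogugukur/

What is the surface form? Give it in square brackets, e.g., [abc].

[ogkkar]

(1) Nasal Place Assimilation: no change — [ogugukur]
(2) Syncope: [ogugukur] → [oggkr]
(3) Regressive Voicing Assimilation: [oggkr] → [ogkkr]
(4) Cluster Epenthesis: [ogkkr] → [ogkkar]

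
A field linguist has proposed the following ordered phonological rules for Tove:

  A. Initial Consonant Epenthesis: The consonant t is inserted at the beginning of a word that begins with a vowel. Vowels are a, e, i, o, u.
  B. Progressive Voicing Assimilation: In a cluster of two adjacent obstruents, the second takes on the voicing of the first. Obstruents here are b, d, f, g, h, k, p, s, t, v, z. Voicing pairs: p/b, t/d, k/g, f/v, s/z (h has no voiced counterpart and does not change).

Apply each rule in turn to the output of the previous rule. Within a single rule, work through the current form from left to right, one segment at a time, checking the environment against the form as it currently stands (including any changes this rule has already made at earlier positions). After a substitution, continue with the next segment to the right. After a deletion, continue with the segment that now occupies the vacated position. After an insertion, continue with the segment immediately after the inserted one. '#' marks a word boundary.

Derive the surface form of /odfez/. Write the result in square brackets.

A Initial Consonant Epenthesis: [odfez] → [todfez]
B Progressive Voicing Assimilation: [todfez] → [todvez]

[todvez]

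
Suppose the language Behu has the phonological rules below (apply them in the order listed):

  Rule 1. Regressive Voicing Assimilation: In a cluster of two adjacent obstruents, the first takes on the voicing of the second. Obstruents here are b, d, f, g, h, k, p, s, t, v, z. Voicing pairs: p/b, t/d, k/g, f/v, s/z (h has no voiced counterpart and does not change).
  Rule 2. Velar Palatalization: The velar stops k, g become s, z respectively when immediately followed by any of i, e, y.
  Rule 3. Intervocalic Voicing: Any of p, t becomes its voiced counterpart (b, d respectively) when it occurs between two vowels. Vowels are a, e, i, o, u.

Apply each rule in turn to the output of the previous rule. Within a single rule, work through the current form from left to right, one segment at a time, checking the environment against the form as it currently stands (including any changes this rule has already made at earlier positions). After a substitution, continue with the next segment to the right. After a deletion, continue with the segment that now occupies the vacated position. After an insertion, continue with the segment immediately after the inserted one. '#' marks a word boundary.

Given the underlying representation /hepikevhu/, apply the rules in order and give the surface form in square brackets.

Rule 1 Regressive Voicing Assimilation: [hepikevhu] → [hepikefhu]
Rule 2 Velar Palatalization: [hepikefhu] → [hepisefhu]
Rule 3 Intervocalic Voicing: [hepisefhu] → [hebisefhu]

[hebisefhu]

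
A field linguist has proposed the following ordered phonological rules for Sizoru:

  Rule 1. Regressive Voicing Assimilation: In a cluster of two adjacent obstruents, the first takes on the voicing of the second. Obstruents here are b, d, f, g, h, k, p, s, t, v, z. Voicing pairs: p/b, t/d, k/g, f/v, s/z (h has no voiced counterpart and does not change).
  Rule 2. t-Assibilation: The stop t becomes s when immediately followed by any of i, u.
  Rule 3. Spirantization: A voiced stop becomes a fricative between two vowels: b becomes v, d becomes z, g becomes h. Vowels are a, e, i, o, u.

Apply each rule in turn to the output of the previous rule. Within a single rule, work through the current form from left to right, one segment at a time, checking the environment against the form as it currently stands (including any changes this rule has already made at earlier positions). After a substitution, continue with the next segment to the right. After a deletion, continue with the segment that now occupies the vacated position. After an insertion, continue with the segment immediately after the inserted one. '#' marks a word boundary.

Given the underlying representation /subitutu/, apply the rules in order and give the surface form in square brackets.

[suvisusu]

Rule 1 Regressive Voicing Assimilation: no change — [subitutu]
Rule 2 t-Assibilation: [subitutu] → [subisusu]
Rule 3 Spirantization: [subisusu] → [suvisusu]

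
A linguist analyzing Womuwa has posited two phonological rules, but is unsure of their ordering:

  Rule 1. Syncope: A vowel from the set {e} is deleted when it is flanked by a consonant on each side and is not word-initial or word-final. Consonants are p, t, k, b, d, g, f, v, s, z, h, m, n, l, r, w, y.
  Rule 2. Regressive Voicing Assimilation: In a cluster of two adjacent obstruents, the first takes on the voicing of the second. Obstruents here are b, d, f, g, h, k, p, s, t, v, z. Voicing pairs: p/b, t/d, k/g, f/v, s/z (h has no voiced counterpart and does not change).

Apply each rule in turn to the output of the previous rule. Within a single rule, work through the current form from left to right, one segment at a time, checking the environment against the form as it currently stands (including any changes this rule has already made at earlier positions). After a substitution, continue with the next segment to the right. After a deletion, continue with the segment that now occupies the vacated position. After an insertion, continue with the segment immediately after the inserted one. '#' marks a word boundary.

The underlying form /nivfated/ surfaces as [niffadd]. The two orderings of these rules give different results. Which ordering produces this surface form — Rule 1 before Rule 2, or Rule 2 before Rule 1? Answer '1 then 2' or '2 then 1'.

Order 1 then 2:
  1 Syncope: [nivfated] → [nivfatd]
  2 Regressive Voicing Assimilation: [nivfatd] → [niffadd]
  result: [niffadd]
Order 2 then 1:
  2 Regressive Voicing Assimilation: [nivfated] → [niffated]
  1 Syncope: [niffated] → [niffatd]
  result: [niffatd]

1 then 2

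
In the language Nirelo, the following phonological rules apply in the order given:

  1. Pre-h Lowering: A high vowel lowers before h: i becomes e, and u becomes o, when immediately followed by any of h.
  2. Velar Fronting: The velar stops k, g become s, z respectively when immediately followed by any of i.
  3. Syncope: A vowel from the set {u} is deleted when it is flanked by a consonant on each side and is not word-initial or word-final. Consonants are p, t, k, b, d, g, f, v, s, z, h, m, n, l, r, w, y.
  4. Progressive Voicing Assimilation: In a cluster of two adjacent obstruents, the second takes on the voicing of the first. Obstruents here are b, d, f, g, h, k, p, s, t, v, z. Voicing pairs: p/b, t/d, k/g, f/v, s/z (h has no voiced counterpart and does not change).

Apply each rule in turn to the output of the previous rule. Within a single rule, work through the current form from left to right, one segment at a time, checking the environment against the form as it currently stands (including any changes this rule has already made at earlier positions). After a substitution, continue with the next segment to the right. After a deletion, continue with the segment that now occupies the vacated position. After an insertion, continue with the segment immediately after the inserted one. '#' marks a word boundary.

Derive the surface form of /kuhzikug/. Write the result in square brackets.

[kohsikk]

1 Pre-h Lowering: [kuhzikug] → [kohzikug]
2 Velar Fronting: no change — [kohzikug]
3 Syncope: [kohzikug] → [kohzikg]
4 Progressive Voicing Assimilation: [kohzikg] → [kohsikk]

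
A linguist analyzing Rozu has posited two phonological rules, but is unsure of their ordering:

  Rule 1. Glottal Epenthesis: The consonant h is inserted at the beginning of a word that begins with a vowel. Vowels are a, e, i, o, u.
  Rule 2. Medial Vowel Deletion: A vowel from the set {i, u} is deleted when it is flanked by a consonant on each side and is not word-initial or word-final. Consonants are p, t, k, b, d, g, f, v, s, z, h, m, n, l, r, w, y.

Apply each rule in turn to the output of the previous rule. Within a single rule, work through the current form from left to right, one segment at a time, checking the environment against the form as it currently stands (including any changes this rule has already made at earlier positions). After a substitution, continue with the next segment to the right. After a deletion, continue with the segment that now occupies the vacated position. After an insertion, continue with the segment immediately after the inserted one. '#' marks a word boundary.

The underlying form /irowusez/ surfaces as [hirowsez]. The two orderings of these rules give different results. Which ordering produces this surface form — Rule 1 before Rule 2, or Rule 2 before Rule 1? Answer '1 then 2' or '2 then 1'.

2 then 1

Order 1 then 2:
  1 Glottal Epenthesis: [irowusez] → [hirowusez]
  2 Medial Vowel Deletion: [hirowusez] → [hrowsez]
  result: [hrowsez]
Order 2 then 1:
  2 Medial Vowel Deletion: [irowusez] → [irowsez]
  1 Glottal Epenthesis: [irowsez] → [hirowsez]
  result: [hirowsez]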